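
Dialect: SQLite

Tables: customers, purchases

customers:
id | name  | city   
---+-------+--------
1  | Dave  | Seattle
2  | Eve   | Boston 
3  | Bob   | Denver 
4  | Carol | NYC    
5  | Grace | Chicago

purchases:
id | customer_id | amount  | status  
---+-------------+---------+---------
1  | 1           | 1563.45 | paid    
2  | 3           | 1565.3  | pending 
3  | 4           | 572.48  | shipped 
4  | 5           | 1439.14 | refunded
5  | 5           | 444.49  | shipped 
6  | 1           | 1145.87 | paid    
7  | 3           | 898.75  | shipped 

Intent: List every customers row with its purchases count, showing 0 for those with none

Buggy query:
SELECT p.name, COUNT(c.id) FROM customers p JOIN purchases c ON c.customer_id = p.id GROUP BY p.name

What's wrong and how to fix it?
Bug: INNER JOIN drops customers rows that have no matching purchases rows

Fix: Use LEFT JOIN so parents without children still appear (COUNT(c.id) gives 0)

Corrected query:
SELECT p.name, COUNT(c.id) FROM customers p LEFT JOIN purchases c ON c.customer_id = p.id GROUP BY p.name

Result:
name  | COUNT(c.id)
------+------------
Bob   | 2          
Carol | 1          
Dave  | 2          
Eve   | 0          
Grace | 2          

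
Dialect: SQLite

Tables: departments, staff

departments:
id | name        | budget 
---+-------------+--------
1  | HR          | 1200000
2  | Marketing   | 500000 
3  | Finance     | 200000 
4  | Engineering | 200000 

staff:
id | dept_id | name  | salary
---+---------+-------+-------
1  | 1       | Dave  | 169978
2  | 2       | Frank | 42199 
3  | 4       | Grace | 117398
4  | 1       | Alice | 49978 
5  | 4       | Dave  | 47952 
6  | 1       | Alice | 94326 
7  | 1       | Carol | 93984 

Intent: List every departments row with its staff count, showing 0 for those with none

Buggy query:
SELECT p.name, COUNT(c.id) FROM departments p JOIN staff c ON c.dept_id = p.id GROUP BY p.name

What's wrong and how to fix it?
Bug: An inner join excludes parents with zero children

Fix: Switch to LEFT JOIN to retain unmatched parent rows

Corrected query:
SELECT p.name, COUNT(c.id) FROM departments p LEFT JOIN staff c ON c.dept_id = p.id GROUP BY p.name

Result:
name        | COUNT(c.id)
------------+------------
Engineering | 2          
Finance     | 0          
HR          | 4          
Marketing   | 1          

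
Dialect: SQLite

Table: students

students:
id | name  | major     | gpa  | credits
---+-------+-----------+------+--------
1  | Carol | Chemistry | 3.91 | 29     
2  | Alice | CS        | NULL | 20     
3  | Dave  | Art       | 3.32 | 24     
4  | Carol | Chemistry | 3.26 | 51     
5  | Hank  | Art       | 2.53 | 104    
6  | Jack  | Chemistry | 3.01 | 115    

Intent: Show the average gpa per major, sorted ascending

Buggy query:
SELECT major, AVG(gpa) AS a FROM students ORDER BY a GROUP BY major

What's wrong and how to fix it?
Bug: GROUP BY must precede ORDER BY

Fix: Move ORDER BY to the end, after GROUP BY

Corrected query:
SELECT major, AVG(gpa) AS a FROM students GROUP BY major ORDER BY a

Result:
major     | a       
----------+---------
CS        | NULL    
Art       | 2.925   
Chemistry | 3.393333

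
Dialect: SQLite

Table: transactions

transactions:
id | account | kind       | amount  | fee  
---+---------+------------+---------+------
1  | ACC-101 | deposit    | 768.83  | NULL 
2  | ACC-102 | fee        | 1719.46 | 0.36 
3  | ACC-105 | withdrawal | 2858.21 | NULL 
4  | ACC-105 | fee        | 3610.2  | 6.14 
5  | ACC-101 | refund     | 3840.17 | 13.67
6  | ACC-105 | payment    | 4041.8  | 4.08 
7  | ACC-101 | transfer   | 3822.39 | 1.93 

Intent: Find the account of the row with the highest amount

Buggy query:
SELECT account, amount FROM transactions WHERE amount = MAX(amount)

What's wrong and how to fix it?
Bug: MAX(amount) is an aggregate and cannot be used directly in WHERE

Fix: Wrap MAX in a scalar subquery so WHERE compares against a single value

Corrected query:
SELECT account, amount FROM transactions WHERE amount = (SELECT MAX(amount) FROM transactions)

Result:
account | amount
--------+-------
ACC-105 | 4041.8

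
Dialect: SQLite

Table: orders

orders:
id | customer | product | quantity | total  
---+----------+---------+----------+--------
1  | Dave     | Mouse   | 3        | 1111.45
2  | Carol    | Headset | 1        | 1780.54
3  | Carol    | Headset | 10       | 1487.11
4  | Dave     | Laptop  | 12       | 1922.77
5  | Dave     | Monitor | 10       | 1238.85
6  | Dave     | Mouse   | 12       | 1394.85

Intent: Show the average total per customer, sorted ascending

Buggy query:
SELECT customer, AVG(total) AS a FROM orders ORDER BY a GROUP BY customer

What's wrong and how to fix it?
Bug: ORDER BY appears before GROUP BY; SQL clause order requires GROUP BY first

Fix: Reorder: SELECT … FROM … GROUP BY … ORDER BY …

Corrected query:
SELECT customer, AVG(total) AS a FROM orders GROUP BY customer ORDER BY a

Result:
customer | a       
---------+---------
Dave     | 1416.98 
Carol    | 1633.825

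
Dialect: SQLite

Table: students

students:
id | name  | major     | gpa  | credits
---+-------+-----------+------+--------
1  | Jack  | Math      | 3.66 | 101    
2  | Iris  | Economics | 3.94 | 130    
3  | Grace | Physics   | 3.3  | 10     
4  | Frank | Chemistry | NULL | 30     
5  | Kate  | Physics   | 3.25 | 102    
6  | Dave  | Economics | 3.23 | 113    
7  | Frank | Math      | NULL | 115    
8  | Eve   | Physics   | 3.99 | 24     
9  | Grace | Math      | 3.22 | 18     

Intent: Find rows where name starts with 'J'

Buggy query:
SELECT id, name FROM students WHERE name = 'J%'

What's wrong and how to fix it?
Bug: '=' compares the literal string including the % character; pattern matching needs LIKE

Fix: Use LIKE for wildcard pattern matching

Corrected query:
SELECT id, name FROM students WHERE name LIKE 'J%'

Result:
id | name
---+-----
1  | Jack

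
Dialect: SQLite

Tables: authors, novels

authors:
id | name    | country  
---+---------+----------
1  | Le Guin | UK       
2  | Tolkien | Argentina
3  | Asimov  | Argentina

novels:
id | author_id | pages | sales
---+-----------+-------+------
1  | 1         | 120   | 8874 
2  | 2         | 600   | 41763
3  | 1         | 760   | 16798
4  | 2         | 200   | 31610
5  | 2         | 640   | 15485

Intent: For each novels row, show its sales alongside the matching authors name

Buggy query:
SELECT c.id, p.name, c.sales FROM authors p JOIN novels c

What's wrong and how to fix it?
Bug: JOIN with no ON clause produces a cartesian product; every novels row pairs with every authors row

Fix: Add ON c.author_id = p.id to the JOIN

Corrected query:
SELECT c.id, p.name, c.sales FROM authors p JOIN novels c ON c.author_id = p.id

Result:
id | name    | sales
---+---------+------
1  | Le Guin | 8874 
2  | Tolkien | 41763
3  | Le Guin | 16798
4  | Tolkien | 31610
5  | Tolkien | 15485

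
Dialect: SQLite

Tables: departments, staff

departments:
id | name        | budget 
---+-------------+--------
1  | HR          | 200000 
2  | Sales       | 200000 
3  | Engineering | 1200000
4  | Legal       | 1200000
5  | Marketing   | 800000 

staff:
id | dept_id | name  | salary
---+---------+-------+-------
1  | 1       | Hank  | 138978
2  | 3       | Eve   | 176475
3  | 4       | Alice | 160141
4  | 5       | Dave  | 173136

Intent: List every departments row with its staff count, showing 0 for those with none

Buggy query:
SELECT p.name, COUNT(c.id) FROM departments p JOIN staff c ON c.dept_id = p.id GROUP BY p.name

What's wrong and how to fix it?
Bug: An inner join excludes parents with zero children

Fix: Switch to LEFT JOIN to retain unmatched parent rows

Corrected query:
SELECT p.name, COUNT(c.id) FROM departments p LEFT JOIN staff c ON c.dept_id = p.id GROUP BY p.name

Result:
name        | COUNT(c.id)
------------+------------
Engineering | 1          
HR          | 1          
Legal       | 1          
Marketing   | 1          
Sales       | 0          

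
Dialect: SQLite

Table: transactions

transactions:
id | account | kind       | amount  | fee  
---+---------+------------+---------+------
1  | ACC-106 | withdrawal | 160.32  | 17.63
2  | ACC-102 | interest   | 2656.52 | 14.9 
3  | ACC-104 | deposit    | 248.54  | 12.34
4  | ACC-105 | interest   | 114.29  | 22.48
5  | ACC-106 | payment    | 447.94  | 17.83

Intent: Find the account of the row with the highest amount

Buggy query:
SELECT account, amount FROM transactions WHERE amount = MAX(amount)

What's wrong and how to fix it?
Bug: MAX(amount) is an aggregate and cannot be used directly in WHERE

Fix: Use a subquery: WHERE amount = (SELECT MAX(amount) FROM transactions)

Corrected query:
SELECT account, amount FROM transactions WHERE amount = (SELECT MAX(amount) FROM transactions)

Result:
account | amount 
--------+--------
ACC-102 | 2656.52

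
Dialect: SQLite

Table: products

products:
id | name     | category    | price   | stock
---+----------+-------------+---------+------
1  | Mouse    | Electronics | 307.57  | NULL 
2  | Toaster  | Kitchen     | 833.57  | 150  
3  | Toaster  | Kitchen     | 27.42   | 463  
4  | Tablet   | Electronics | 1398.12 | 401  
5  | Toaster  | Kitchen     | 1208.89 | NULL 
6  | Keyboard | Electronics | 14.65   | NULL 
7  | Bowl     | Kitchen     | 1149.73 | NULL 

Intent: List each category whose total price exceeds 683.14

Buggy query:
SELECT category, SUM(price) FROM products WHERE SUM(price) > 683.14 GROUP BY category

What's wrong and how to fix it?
Bug: Aggregate functions cannot appear in a WHERE clause

Fix: Use HAVING (which filters groups after aggregation) instead of WHERE

Corrected query:
SELECT category, SUM(price) FROM products GROUP BY category HAVING SUM(price) > 683.14

Result:
category    | SUM(price)
------------+-----------
Electronics | 1720.34   
Kitchen     | 3219.61   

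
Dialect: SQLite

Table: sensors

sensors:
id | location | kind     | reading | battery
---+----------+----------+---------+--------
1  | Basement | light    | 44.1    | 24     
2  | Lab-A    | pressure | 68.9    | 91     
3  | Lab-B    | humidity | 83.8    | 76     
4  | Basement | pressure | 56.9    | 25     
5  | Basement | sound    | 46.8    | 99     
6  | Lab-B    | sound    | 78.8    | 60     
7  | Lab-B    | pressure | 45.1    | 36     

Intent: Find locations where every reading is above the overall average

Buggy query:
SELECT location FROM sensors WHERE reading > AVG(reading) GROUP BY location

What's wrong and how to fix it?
Bug: AVG() is an aggregate; it can't sit directly in WHERE

Fix: Use a subquery for AVG and a HAVING MIN(...) filter so the condition holds for every row in the group

Corrected query:
SELECT location FROM sensors GROUP BY location HAVING MIN(reading) > (SELECT AVG(reading) FROM sensors)

Result:
location
--------
Lab-A   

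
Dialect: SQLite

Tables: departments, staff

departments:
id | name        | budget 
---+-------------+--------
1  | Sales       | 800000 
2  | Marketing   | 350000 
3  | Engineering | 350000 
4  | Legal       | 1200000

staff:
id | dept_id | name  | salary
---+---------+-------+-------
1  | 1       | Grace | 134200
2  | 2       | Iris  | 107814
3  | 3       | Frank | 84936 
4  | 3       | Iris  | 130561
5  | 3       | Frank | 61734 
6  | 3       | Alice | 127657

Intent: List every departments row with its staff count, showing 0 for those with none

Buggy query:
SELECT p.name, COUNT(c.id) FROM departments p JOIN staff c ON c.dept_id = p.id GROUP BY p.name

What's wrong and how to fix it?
Bug: INNER JOIN drops departments rows that have no matching staff rows

Fix: Switch to LEFT JOIN to retain unmatched parent rows

Corrected query:
SELECT p.name, COUNT(c.id) FROM departments p LEFT JOIN staff c ON c.dept_id = p.id GROUP BY p.name

Result:
name        | COUNT(c.id)
------------+------------
Engineering | 4          
Legal       | 0          
Marketing   | 1          
Sales       | 1          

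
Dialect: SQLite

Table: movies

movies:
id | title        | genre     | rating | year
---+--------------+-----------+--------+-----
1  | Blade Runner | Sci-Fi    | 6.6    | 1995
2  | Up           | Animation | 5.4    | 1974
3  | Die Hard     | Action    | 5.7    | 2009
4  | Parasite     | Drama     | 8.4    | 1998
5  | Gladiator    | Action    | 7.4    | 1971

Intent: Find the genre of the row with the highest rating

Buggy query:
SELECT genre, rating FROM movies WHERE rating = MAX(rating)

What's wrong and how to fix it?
Bug: WHERE is evaluated per row; an aggregate over the whole table isn't defined there

Fix: Wrap MAX in a scalar subquery so WHERE compares against a single value

Corrected query:
SELECT genre, rating FROM movies WHERE rating = (SELECT MAX(rating) FROM movies)

Result:
genre | rating
------+-------
Drama | 8.4   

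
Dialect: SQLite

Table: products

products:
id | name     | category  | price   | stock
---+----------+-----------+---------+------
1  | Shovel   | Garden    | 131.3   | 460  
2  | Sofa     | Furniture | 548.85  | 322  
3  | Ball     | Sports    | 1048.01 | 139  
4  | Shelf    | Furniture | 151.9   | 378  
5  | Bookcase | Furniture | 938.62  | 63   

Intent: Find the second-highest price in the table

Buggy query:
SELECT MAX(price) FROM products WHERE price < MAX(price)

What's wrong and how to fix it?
Bug: MAX(price) on the right of the comparison is an aggregate-in-WHERE error

Fix: Compute the overall MAX in a subquery, then take MAX of rows below it

Corrected query:
SELECT MAX(price) FROM products WHERE price < (SELECT MAX(price) FROM products)

Result:
MAX(price)
----------
938.62    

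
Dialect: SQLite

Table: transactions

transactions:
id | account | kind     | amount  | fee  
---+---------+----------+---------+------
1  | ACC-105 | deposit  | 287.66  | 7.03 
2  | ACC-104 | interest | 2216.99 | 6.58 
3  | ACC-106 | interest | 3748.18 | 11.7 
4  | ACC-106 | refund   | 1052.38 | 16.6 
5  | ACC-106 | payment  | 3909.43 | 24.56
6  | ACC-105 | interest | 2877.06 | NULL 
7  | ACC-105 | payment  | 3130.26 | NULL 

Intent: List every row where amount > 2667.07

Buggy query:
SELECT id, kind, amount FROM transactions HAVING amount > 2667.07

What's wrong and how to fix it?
Bug: This is a non-aggregate query (no GROUP BY, no aggregates), so in SQLite the HAVING clause is invalid here; a row-level condition belongs in WHERE

Fix: Replace HAVING with WHERE since the condition applies to individual rows

Corrected query:
SELECT id, kind, amount FROM transactions WHERE amount > 2667.07

Result:
id | kind     | amount 
---+----------+--------
3  | interest | 3748.18
5  | payment  | 3909.43
6  | interest | 2877.06
7  | payment  | 3130.26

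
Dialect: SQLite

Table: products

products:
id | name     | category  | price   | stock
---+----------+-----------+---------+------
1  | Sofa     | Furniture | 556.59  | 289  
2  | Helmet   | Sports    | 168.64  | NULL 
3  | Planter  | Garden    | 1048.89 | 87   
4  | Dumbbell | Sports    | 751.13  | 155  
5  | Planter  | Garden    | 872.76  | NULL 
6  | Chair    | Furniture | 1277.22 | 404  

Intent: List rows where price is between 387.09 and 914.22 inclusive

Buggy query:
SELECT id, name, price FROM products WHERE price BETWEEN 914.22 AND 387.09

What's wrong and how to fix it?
Bug: The bounds are reversed; BETWEEN a AND b requires a <= b to match anything

Fix: Swap the bounds so the smaller value comes first

Corrected query:
SELECT id, name, price FROM products WHERE price BETWEEN 387.09 AND 914.22

Result:
id | name     | price 
---+----------+-------
1  | Sofa     | 556.59
4  | Dumbbell | 751.13
5  | Planter  | 872.76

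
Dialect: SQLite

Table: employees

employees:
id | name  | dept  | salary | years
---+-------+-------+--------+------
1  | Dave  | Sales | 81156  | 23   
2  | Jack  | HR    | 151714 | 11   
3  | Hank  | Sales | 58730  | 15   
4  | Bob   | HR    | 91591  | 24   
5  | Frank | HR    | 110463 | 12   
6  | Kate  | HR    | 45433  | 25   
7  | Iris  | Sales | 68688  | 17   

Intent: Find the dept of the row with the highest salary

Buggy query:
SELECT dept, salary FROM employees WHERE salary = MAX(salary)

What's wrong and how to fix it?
Bug: WHERE is evaluated per row; an aggregate over the whole table isn't defined there

Fix: Use a subquery: WHERE salary = (SELECT MAX(salary) FROM employees)

Corrected query:
SELECT dept, salary FROM employees WHERE salary = (SELECT MAX(salary) FROM employees)

Result:
dept | salary
-----+-------
HR   | 151714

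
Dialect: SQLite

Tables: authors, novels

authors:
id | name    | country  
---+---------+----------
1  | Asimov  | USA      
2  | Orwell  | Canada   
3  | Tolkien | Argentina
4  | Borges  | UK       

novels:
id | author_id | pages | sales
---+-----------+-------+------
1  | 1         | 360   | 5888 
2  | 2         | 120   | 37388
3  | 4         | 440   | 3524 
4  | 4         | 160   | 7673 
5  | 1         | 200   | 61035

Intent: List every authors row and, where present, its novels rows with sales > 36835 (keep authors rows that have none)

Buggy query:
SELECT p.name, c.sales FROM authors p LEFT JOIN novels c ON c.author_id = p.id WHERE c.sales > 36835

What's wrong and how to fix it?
Bug: A WHERE condition on the right-hand table after LEFT JOIN drops unmatched parents

Fix: Move the right-table condition into the ON clause so unmatched parents are kept

Corrected query:
SELECT p.name, c.sales FROM authors p LEFT JOIN novels c ON c.author_id = p.id AND c.sales > 36835

Result:
name    | sales
--------+------
Asimov  | 61035
Orwell  | 37388
Tolkien | NULL 
Borges  | NULL 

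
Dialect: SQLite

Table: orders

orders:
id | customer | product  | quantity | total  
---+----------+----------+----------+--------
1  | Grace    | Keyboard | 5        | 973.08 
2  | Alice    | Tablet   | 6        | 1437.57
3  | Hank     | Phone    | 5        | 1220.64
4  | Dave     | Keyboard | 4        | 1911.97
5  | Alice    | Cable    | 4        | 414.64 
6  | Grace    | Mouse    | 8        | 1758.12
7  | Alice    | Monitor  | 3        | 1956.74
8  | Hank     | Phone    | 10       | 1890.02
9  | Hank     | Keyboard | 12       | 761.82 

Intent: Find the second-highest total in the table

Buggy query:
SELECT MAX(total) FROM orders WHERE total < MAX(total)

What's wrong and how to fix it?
Bug: The inner MAX is an aggregate inside WHERE, which is not allowed

Fix: Compute the overall MAX in a subquery, then take MAX of rows below it

Corrected query:
SELECT MAX(total) FROM orders WHERE total < (SELECT MAX(total) FROM orders)

Result:
MAX(total)
----------
1911.97   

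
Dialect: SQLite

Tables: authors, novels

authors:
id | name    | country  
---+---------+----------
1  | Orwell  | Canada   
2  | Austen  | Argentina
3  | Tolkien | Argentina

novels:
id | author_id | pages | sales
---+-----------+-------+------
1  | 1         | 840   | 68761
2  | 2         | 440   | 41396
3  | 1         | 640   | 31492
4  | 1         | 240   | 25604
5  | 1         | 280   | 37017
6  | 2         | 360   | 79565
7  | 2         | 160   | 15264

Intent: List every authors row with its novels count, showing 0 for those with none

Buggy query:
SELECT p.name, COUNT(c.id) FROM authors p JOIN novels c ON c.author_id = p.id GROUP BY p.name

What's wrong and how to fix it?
Bug: An inner join excludes parents with zero children

Fix: Use LEFT JOIN so parents without children still appear (COUNT(c.id) gives 0)

Corrected query:
SELECT p.name, COUNT(c.id) FROM authors p LEFT JOIN novels c ON c.author_id = p.id GROUP BY p.name

Result:
name    | COUNT(c.id)
--------+------------
Austen  | 3          
Orwell  | 4          
Tolkien | 0          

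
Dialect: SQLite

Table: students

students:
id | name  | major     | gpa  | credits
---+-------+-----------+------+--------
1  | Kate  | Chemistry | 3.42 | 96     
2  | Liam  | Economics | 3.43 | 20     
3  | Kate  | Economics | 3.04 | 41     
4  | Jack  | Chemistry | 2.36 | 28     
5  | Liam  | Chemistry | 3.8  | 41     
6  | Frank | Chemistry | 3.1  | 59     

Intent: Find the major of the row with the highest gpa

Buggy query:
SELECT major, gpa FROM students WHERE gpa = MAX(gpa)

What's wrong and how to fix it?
Bug: WHERE is evaluated per row; an aggregate over the whole table isn't defined there

Fix: Wrap MAX in a scalar subquery so WHERE compares against a single value

Corrected query:
SELECT major, gpa FROM students WHERE gpa = (SELECT MAX(gpa) FROM students)

Result:
major     | gpa
----------+----
Chemistry | 3.8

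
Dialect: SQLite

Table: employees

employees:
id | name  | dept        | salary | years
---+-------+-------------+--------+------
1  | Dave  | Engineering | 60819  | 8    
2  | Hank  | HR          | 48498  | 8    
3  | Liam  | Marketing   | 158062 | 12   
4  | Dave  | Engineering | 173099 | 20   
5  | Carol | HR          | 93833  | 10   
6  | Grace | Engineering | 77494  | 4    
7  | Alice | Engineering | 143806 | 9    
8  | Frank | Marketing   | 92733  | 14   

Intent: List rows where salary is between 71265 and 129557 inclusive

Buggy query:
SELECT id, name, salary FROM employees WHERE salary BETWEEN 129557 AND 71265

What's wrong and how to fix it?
Bug: The bounds are reversed; BETWEEN a AND b requires a <= b to match anything

Fix: Write BETWEEN 71265 AND 129557

Corrected query:
SELECT id, name, salary FROM employees WHERE salary BETWEEN 71265 AND 129557

Result:
id | name  | salary
---+-------+-------
5  | Carol | 93833 
6  | Grace | 77494 
8  | Frank | 92733 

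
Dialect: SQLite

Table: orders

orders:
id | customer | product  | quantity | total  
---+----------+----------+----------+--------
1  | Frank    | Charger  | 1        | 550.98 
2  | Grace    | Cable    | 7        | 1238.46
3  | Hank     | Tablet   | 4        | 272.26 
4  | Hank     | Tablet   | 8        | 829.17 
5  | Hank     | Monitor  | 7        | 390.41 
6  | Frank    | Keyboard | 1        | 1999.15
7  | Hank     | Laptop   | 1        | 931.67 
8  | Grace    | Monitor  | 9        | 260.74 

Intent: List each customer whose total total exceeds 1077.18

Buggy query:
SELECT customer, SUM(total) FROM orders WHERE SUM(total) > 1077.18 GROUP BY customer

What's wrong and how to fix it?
Bug: SUM(total) is an aggregate, but WHERE filters rows before aggregation

Fix: Move the aggregate condition to a HAVING clause

Corrected query:
SELECT customer, SUM(total) FROM orders GROUP BY customer HAVING SUM(total) > 1077.18

Result:
customer | SUM(total)
---------+-----------
Frank    | 2550.13   
Grace    | 1499.2    
Hank     | 2423.51   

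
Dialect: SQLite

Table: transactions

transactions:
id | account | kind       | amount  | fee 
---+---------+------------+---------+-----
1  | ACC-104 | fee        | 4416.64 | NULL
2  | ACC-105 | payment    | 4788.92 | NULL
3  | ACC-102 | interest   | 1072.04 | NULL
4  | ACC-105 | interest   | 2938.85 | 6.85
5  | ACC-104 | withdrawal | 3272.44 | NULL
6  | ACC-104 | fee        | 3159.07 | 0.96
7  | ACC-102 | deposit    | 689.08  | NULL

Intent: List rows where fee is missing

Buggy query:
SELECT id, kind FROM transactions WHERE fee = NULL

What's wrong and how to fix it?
Bug: '= NULL' is always unknown in SQL three-valued logic, so no rows match

Fix: Use IS NULL to test for NULL

Corrected query:
SELECT id, kind FROM transactions WHERE fee IS NULL

Result:
id | kind      
---+-----------
1  | fee       
2  | payment   
3  | interest  
5  | withdrawal
7  | deposit   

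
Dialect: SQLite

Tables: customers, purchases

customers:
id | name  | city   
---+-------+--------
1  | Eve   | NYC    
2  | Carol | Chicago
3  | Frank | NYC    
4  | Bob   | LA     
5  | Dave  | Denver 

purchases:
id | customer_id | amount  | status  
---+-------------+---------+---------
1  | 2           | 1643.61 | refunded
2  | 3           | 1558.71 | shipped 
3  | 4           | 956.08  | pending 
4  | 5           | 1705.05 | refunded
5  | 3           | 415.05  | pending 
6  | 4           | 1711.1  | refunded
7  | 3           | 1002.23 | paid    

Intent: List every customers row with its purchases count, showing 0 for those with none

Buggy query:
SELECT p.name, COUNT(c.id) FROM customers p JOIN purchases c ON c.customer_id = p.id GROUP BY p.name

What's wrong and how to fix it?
Bug: An inner join excludes parents with zero children

Fix: Use LEFT JOIN so parents without children still appear (COUNT(c.id) gives 0)

Corrected query:
SELECT p.name, COUNT(c.id) FROM customers p LEFT JOIN purchases c ON c.customer_id = p.id GROUP BY p.name

Result:
name  | COUNT(c.id)
------+------------
Bob   | 2          
Carol | 1          
Dave  | 1          
Eve   | 0          
Frank | 3          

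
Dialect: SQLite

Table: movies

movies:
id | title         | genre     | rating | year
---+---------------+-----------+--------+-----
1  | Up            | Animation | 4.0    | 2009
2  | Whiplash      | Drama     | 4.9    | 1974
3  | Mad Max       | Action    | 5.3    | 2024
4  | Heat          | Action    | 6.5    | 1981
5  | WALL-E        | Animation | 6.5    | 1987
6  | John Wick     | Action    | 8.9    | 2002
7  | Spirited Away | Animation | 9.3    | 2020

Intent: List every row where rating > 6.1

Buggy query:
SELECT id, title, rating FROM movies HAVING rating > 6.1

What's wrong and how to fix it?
Bug: This is a non-aggregate query (no GROUP BY, no aggregates), so in SQLite the HAVING clause is invalid here; a row-level condition belongs in WHERE

Fix: Use WHERE for row-level filtering

Corrected query:
SELECT id, title, rating FROM movies WHERE rating > 6.1

Result:
id | title         | rating
---+---------------+-------
4  | Heat          | 6.5   
5  | WALL-E        | 6.5   
6  | John Wick     | 8.9   
7  | Spirited Away | 9.3   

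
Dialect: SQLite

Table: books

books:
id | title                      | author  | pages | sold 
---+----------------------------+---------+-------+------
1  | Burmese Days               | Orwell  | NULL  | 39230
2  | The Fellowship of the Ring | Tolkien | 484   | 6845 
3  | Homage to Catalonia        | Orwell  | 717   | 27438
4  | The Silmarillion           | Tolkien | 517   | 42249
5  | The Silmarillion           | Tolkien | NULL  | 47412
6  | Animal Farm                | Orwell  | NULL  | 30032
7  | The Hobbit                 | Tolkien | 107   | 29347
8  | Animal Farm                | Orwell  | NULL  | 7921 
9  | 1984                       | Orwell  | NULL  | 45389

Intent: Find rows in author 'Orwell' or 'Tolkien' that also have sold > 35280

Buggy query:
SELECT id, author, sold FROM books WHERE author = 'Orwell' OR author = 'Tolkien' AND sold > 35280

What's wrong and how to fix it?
Bug: AND binds tighter than OR, so this parses as author = 'Orwell' OR (author = 'Tolkien' AND sold > 35280)

Fix: Group the OR with parentheses (or use IN), then AND the threshold

Corrected query:
SELECT id, author, sold FROM books WHERE (author = 'Orwell' OR author = 'Tolkien') AND sold > 35280

Result:
id | author  | sold 
---+---------+------
1  | Orwell  | 39230
4  | Tolkien | 42249
5  | Tolkien | 47412
9  | Orwell  | 45389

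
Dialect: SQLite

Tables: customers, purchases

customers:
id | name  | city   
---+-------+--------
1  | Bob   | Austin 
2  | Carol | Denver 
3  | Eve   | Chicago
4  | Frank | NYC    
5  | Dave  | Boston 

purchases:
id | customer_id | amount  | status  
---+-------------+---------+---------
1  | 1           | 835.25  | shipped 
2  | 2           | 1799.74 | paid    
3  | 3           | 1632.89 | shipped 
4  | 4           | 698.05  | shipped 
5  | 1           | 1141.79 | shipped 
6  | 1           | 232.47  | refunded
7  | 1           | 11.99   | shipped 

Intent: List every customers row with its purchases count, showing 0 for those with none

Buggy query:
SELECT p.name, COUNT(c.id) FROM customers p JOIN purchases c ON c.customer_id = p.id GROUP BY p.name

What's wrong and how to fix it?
Bug: An inner join excludes parents with zero children

Fix: Switch to LEFT JOIN to retain unmatched parent rows

Corrected query:
SELECT p.name, COUNT(c.id) FROM customers p LEFT JOIN purchases c ON c.customer_id = p.id GROUP BY p.name

Result:
name  | COUNT(c.id)
------+------------
Bob   | 4          
Carol | 1          
Dave  | 0          
Eve   | 1          
Frank | 1          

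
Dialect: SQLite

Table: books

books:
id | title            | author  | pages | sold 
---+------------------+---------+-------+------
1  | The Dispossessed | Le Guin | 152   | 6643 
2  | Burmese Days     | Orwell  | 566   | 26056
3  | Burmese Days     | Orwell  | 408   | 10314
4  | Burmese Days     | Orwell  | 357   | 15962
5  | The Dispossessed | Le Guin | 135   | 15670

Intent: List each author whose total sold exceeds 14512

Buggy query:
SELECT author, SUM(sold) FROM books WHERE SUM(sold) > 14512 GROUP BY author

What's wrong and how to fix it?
Bug: Aggregate functions cannot appear in a WHERE clause

Fix: Use HAVING (which filters groups after aggregation) instead of WHERE

Corrected query:
SELECT author, SUM(sold) FROM books GROUP BY author HAVING SUM(sold) > 14512

Result:
author  | SUM(sold)
--------+----------
Le Guin | 22313    
Orwell  | 52332    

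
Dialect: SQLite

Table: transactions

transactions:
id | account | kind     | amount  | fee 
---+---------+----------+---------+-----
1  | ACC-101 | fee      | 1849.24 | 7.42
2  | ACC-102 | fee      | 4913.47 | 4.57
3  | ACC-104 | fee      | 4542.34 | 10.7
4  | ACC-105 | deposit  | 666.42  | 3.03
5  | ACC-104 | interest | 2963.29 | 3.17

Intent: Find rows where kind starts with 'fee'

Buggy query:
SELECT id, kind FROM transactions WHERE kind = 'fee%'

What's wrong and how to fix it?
Bug: '=' compares the literal string including the % character; pattern matching needs LIKE

Fix: Replace '=' with LIKE so 'fee%' is treated as a pattern

Corrected query:
SELECT id, kind FROM transactions WHERE kind LIKE 'fee%'

Result:
id | kind
---+-----
1  | fee 
2  | fee 
3  | fee 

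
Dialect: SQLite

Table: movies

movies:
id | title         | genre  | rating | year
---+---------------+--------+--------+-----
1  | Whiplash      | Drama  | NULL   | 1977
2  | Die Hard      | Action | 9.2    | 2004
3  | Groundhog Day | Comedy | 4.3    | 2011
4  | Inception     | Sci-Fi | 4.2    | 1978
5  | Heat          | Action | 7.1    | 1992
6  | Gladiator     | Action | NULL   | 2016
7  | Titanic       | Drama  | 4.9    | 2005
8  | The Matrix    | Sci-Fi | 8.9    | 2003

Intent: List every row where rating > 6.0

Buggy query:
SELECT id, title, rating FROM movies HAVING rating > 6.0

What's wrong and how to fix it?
Bug: HAVING filters the output of aggregation, but this query has no GROUP BY and no aggregate functions, so SQLite rejects it (HAVING clause on a non-aggregate query); the condition here is per row

Fix: Replace HAVING with WHERE since the condition applies to individual rows

Corrected query:
SELECT id, title, rating FROM movies WHERE rating > 6.0

Result:
id | title      | rating
---+------------+-------
2  | Die Hard   | 9.2   
5  | Heat       | 7.1   
8  | The Matrix | 8.9   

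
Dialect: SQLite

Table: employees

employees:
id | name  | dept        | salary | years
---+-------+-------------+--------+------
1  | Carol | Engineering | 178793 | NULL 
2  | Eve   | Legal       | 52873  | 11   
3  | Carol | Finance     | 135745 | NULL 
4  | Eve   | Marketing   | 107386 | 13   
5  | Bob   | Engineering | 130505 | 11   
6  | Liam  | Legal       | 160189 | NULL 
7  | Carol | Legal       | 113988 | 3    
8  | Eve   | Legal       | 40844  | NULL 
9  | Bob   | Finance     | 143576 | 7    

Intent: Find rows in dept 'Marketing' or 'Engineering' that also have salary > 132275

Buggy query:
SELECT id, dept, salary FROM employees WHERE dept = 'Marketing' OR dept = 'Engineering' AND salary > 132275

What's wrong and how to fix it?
Bug: Without parentheses, AND is evaluated before OR, so the salary filter only applies to the 'Engineering' branch

Fix: Group the OR with parentheses (or use IN), then AND the threshold

Corrected query:
SELECT id, dept, salary FROM employees WHERE (dept = 'Marketing' OR dept = 'Engineering') AND salary > 132275

Result:
id | dept        | salary
---+-------------+-------
1  | Engineering | 178793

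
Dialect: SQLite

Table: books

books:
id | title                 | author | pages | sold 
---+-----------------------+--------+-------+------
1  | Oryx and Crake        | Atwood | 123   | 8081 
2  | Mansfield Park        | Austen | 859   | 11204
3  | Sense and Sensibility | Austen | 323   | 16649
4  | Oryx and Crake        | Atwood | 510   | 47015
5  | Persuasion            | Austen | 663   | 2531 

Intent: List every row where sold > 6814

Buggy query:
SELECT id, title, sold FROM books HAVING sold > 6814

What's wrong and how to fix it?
Bug: This is a non-aggregate query (no GROUP BY, no aggregates), so in SQLite the HAVING clause is invalid here; a row-level condition belongs in WHERE

Fix: Replace HAVING with WHERE since the condition applies to individual rows

Corrected query:
SELECT id, title, sold FROM books WHERE sold > 6814

Result:
id | title                 | sold 
---+-----------------------+------
1  | Oryx and Crake        | 8081 
2  | Mansfield Park        | 11204
3  | Sense and Sensibility | 16649
4  | Oryx and Crake        | 47015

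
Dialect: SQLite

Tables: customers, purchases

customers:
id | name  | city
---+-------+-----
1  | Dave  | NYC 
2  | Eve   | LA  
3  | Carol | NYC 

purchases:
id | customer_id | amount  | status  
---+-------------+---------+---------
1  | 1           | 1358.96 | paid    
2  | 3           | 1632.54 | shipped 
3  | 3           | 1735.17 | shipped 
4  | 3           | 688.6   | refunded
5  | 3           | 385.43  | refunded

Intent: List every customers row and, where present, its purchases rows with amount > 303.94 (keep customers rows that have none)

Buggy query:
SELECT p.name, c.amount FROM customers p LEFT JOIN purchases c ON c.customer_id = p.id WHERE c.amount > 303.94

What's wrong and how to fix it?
Bug: Filtering c.amount in WHERE discards the NULL rows produced by LEFT JOIN, turning it into an inner join

Fix: Move the right-table condition into the ON clause so unmatched parents are kept

Corrected query:
SELECT p.name, c.amount FROM customers p LEFT JOIN purchases c ON c.customer_id = p.id AND c.amount > 303.94

Result:
name  | amount 
------+--------
Dave  | 1358.96
Eve   | NULL   
Carol | 385.43 
Carol | 688.6  
Carol | 1632.54
Carol | 1735.17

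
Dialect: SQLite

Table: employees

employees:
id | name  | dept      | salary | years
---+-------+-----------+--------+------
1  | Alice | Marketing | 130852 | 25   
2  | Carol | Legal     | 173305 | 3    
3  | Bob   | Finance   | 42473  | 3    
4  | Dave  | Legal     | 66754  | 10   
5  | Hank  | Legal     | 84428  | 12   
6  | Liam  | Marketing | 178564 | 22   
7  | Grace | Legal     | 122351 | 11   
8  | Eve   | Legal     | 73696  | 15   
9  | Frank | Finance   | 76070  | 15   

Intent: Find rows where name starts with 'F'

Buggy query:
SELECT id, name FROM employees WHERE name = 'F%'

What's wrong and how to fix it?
Bug: '=' compares the literal string including the % character; pattern matching needs LIKE

Fix: Use LIKE for wildcard pattern matching

Corrected query:
SELECT id, name FROM employees WHERE name LIKE 'F%'

Result:
id | name 
---+------
9  | Frank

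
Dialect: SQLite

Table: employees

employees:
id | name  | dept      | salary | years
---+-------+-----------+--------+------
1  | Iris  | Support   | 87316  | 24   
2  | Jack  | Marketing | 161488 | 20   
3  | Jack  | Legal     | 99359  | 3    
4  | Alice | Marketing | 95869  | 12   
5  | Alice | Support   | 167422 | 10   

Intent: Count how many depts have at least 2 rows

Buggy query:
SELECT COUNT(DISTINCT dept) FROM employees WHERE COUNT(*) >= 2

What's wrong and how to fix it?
Bug: COUNT(*) cannot appear in WHERE; the per-group count doesn't exist yet

Fix: Group first with HAVING COUNT(*) >= 2, then COUNT the resulting groups

Corrected query:
SELECT COUNT(*) FROM (SELECT dept FROM employees GROUP BY dept HAVING COUNT(*) >= 2)

Result:
COUNT(*)
--------
2       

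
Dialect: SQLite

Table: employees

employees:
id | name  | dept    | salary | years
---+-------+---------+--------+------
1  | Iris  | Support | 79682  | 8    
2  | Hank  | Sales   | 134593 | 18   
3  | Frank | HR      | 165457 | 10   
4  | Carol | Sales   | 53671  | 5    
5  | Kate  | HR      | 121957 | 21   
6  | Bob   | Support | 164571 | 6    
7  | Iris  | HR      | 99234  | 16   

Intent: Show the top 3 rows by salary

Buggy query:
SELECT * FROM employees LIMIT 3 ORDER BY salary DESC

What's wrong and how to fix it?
Bug: LIMIT must come after ORDER BY

Fix: Sort with ORDER BY, then apply LIMIT

Corrected query:
SELECT * FROM employees ORDER BY salary DESC LIMIT 3

Result:
id | name  | dept    | salary | years
---+-------+---------+--------+------
3  | Frank | HR      | 165457 | 10   
6  | Bob   | Support | 164571 | 6    
2  | Hank  | Sales   | 134593 | 18   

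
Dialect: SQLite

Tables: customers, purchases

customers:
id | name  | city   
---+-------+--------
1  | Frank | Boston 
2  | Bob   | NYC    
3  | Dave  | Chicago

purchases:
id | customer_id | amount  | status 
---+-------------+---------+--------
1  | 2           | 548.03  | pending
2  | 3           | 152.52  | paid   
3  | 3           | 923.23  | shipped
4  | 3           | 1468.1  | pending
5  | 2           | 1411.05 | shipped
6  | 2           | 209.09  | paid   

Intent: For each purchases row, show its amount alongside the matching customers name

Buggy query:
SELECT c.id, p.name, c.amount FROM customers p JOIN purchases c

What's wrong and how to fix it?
Bug: JOIN with no ON clause produces a cartesian product; every purchases row pairs with every customers row

Fix: Specify the join condition linking the foreign key to the parent id

Corrected query:
SELECT c.id, p.name, c.amount FROM customers p JOIN purchases c ON c.customer_id = p.id

Result:
id | name | amount 
---+------+--------
1  | Bob  | 548.03 
2  | Dave | 152.52 
3  | Dave | 923.23 
4  | Dave | 1468.1 
5  | Bob  | 1411.05
6  | Bob  | 209.09 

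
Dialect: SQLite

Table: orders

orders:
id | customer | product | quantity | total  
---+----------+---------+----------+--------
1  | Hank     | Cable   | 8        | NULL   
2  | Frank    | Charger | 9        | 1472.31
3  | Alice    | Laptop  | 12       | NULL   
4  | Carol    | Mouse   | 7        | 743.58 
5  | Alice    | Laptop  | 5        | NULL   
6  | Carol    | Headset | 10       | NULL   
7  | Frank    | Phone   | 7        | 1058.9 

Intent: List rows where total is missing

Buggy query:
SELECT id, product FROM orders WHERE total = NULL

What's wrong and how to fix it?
Bug: Comparing to NULL with '=' never matches; NULL = NULL is unknown, not true

Fix: Replace '= NULL' with 'IS NULL'

Corrected query:
SELECT id, product FROM orders WHERE total IS NULL

Result:
id | product
---+--------
1  | Cable  
3  | Laptop 
5  | Laptop 
6  | Headset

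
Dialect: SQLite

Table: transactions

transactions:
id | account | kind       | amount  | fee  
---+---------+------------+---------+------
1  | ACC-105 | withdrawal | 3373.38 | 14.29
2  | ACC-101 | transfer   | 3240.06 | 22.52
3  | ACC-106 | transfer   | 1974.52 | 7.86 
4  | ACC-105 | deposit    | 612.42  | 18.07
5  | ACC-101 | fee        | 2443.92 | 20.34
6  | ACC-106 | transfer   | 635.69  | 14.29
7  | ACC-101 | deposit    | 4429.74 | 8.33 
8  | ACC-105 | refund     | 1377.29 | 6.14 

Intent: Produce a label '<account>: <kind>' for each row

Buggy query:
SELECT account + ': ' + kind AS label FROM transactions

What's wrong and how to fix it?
Bug: '+' is numeric addition; on text columns SQLite converts them to 0 instead of concatenating

Fix: Replace + with || to concatenate text

Corrected query:
SELECT account || ': ' || kind AS label FROM transactions

Result:
label              
-------------------
ACC-105: withdrawal
ACC-101: transfer  
ACC-106: transfer  
ACC-105: deposit   
ACC-101: fee       
ACC-106: transfer  
ACC-101: deposit   
ACC-105: refund    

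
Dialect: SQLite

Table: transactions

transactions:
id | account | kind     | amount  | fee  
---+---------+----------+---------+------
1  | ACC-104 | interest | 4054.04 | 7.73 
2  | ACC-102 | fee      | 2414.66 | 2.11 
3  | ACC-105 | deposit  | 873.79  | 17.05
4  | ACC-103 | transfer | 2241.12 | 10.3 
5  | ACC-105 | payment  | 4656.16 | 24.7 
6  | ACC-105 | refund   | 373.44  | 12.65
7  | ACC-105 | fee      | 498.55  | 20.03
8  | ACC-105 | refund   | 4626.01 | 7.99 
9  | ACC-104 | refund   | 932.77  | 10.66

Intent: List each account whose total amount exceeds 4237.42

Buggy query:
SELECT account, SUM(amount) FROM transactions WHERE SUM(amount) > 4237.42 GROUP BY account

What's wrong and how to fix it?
Bug: SUM(amount) is an aggregate, but WHERE filters rows before aggregation

Fix: Move the aggregate condition to a HAVING clause

Corrected query:
SELECT account, SUM(amount) FROM transactions GROUP BY account HAVING SUM(amount) > 4237.42

Result:
account | SUM(amount)
--------+------------
ACC-104 | 4986.81    
ACC-105 | 11027.95   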